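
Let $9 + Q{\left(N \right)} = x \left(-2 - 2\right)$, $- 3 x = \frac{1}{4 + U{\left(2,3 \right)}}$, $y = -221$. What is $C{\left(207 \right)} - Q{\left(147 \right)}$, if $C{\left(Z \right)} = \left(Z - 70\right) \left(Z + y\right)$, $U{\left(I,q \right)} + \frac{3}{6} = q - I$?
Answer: $- \frac{51551}{27} \approx -1909.3$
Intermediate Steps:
$U{\left(I,q \right)} = - \frac{1}{2} + q - I$ ($U{\left(I,q \right)} = - \frac{1}{2} - \left(I - q\right) = - \frac{1}{2} + q - I$)
$x = - \frac{2}{27}$ ($x = - \frac{1}{3 \left(4 - - \frac{1}{2}\right)} = - \frac{1}{3 \left(4 + \frac{1}{2}\right)} = - \frac{1}{3 \cdot \frac{9}{2}} = \left(- \frac{1}{3}\right) \frac{2}{9} = - \frac{2}{27} \approx -0.074074$)
$C{\left(Z \right)} = \left(-221 + Z\right) \left(-70 + Z\right)$ ($C{\left(Z \right)} = \left(Z - 70\right) \left(Z - 221\right) = \left(-70 + Z\right) \left(-221 + Z\right) = \left(-221 + Z\right) \left(-70 + Z\right)$)
$Q{\left(N \right)} = - \frac{235}{27}$ ($Q{\left(N \right)} = -9 - \frac{2 \left(-2 - 2\right)}{27} = -9 - - \frac{8}{27} = -9 + \frac{8}{27} = - \frac{235}{27}$)
$C{\left(207 \right)} - Q{\left(147 \right)} = \left(15470 + 207^{2} - 60237\right) - - \frac{235}{27} = \left(15470 + 42849 - 60237\right) + \frac{235}{27} = -1918 + \frac{235}{27} = - \frac{51551}{27}$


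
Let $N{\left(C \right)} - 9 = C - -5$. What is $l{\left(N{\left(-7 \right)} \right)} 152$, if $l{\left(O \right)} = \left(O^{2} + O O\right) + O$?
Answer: $15960$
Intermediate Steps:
$N{\left(C \right)} = 14 + C$ ($N{\left(C \right)} = 9 + \left(C - -5\right) = 9 + \left(C + 5\right) = 9 + \left(5 + C\right) = 14 + C$)
$l{\left(O \right)} = O + 2 O^{2}$ ($l{\left(O \right)} = \left(O^{2} + O^{2}\right) + O = 2 O^{2} + O = O + 2 O^{2}$)
$l{\left(N{\left(-7 \right)} \right)} 152 = \left(14 - 7\right) \left(1 + 2 \left(14 - 7\right)\right) 152 = 7 \left(1 + 2 \cdot 7\right) 152 = 7 \left(1 + 14\right) 152 = 7 \cdot 15 \cdot 152 = 105 \cdot 152 = 15960$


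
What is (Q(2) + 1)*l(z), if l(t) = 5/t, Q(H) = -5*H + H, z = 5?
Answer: -7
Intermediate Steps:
Q(H) = -4*H
(Q(2) + 1)*l(z) = (-4*2 + 1)*(5/5) = (-8 + 1)*(5*(1/5)) = -7*1 = -7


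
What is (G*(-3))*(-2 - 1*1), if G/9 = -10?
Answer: -810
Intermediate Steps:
G = -90 (G = 9*(-10) = -90)
(G*(-3))*(-2 - 1*1) = (-90*(-3))*(-2 - 1*1) = 270*(-2 - 1) = 270*(-3) = -810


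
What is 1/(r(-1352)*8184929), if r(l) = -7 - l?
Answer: 1/11008729505 ≈ 9.0837e-11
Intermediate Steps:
1/(r(-1352)*8184929) = 1/(-7 - 1*(-1352)*8184929) = (1/8184929)/(-7 + 1352) = (1/8184929)/1345 = (1/1345)*(1/8184929) = 1/11008729505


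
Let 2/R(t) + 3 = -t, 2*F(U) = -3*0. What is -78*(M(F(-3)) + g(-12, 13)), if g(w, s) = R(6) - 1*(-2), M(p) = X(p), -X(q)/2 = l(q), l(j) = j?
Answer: -416/3 ≈ -138.67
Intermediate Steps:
F(U) = 0 (F(U) = (-3*0)/2 = (1/2)*0 = 0)
X(q) = -2*q
M(p) = -2*p
R(t) = 2/(-3 - t)
g(w, s) = 16/9 (g(w, s) = -2/(3 + 6) - 1*(-2) = -2/9 + 2 = 16/9)
-78*(M(F(-3)) + g(-12, 13)) = -78*(-2*0 + 16/9) = -78*(0 + 16/9) = -78*16/9 = -416/3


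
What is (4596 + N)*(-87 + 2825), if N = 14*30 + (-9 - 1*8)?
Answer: 13687262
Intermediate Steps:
N = 403 (N = 420 + (-9 - 8) = 420 - 17 = 403)
(4596 + N)*(-87 + 2825) = (4596 + 403)*(-87 + 2825) = 4999*2738 = 13687262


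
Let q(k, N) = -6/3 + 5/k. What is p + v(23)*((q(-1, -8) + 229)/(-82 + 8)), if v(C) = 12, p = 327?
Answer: 291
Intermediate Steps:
q(k, N) = -2 + 5/k (q(k, N) = -6*⅓ + 5/k = -2 + 5/k)
p + v(23)*((q(-1, -8) + 229)/(-82 + 8)) = 327 + 12*(((-2 + 5/(-1)) + 229)/(-82 + 8)) = 327 + 12*(((-2 + 5*(-1)) + 229)/(-74)) = 327 + 12*(((-2 - 5) + 229)*(-1/74)) = 327 + 12*((-7 + 229)*(-1/74)) = 327 + 12*(222*(-1/74)) = 327 + 12*(-3) = 327 - 36 = 291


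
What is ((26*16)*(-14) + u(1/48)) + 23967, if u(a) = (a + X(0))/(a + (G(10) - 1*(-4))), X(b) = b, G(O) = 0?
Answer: 3501600/193 ≈ 18143.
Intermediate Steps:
u(a) = a/(4 + a) (u(a) = (a + 0)/(a + (0 - 1*(-4))) = a/(a + (0 + 4)) = a/(a + 4) = a/(4 + a))
((26*16)*(-14) + u(1/48)) + 23967 = ((26*16)*(-14) + 1/(48*(4 + 1/48))) + 23967 = (416*(-14) + 1/(48*(4 + 1/48))) + 23967 = (-5824 + 1/(48*(193/48))) + 23967 = (-5824 + (1/48)*(48/193)) + 23967 = (-5824 + 1/193) + 23967 = -1124031/193 + 23967 = 3501600/193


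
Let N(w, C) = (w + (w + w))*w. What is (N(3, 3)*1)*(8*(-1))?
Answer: -216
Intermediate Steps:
N(w, C) = 3*w² (N(w, C) = (w + 2*w)*w = (3*w)*w = 3*w²)
(N(3, 3)*1)*(8*(-1)) = ((3*3²)*1)*(8*(-1)) = ((3*9)*1)*(-8) = (27*1)*(-8) = 27*(-8) = -216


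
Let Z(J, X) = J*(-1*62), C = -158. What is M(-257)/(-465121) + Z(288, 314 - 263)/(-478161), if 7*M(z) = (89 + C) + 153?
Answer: 922162516/24711413609 ≈ 0.037317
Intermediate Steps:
M(z) = 12 (M(z) = ((89 - 158) + 153)/7 = (-69 + 153)/7 = (1/7)*84 = 12)
Z(J, X) = -62*J (Z(J, X) = J*(-62) = -62*J)
M(-257)/(-465121) + Z(288, 314 - 263)/(-478161) = 12/(-465121) - 62*288/(-478161) = 12*(-1/465121) - 17856*(-1/478161) = -12/465121 + 1984/53129 = 922162516/24711413609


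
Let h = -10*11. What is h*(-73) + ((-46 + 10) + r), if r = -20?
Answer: 7974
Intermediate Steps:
h = -110
h*(-73) + ((-46 + 10) + r) = -110*(-73) + ((-46 + 10) - 20) = 8030 + (-36 - 20) = 8030 - 56 = 7974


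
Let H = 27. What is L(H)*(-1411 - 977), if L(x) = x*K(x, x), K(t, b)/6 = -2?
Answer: 773712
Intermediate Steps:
K(t, b) = -12 (K(t, b) = 6*(-2) = -12)
L(x) = -12*x (L(x) = x*(-12) = -12*x)
L(H)*(-1411 - 977) = (-12*27)*(-1411 - 977) = -324*(-2388) = 773712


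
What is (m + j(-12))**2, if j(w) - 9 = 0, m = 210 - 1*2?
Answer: 47089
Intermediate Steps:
m = 208 (m = 210 - 2 = 208)
j(w) = 9 (j(w) = 9 + 0 = 9)
(m + j(-12))**2 = (208 + 9)**2 = 217**2 = 47089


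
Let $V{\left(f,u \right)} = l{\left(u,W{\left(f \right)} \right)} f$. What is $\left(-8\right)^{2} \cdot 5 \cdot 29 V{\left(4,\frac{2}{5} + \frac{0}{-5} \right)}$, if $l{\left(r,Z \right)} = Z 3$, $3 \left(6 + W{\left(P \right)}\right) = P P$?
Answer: $-74240$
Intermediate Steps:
$W{\left(P \right)} = -6 + \frac{P^{2}}{3}$ ($W{\left(P \right)} = -6 + \frac{P P}{3} = -6 + \frac{P^{2}}{3}$)
$l{\left(r,Z \right)} = 3 Z$
$V{\left(f,u \right)} = f \left(-18 + f^{2}\right)$ ($V{\left(f,u \right)} = 3 \left(-6 + \frac{f^{2}}{3}\right) f = \left(-18 + f^{2}\right) f = f \left(-18 + f^{2}\right)$)
$\left(-8\right)^{2} \cdot 5 \cdot 29 V{\left(4,\frac{2}{5} + \frac{0}{-5} \right)} = \left(-8\right)^{2} \cdot 5 \cdot 29 \cdot 4 \left(-18 + 4^{2}\right) = 64 \cdot 145 \cdot 4 \left(-18 + 16\right) = 9280 \cdot 4 \left(-2\right) = 9280 \left(-8\right) = -74240$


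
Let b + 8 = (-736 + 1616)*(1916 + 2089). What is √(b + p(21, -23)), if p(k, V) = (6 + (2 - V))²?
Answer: √3525353 ≈ 1877.6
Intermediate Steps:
p(k, V) = (8 - V)²
b = 3524392 (b = -8 + (-736 + 1616)*(1916 + 2089) = -8 + 880*4005 = -8 + 3524400 = 3524392)
√(b + p(21, -23)) = √(3524392 + (-8 - 23)²) = √(3524392 + (-31)²) = √(3524392 + 961) = √3525353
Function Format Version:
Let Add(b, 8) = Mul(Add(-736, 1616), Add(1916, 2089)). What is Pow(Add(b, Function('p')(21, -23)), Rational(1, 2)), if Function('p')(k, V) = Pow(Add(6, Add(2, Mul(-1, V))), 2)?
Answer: Pow(3525353, Rational(1, 2)) ≈ 1877.6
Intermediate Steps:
Function('p')(k, V) = Pow(Add(8, Mul(-1, V)), 2)
b = 3524392 (b = Add(-8, Mul(Add(-736, 1616), Add(1916, 2089))) = Add(-8, Mul(880, 4005)) = Add(-8, 3524400) = 3524392)
Pow(Add(b, Function('p')(21, -23)), Rational(1, 2)) = Pow(Add(3524392, Pow(Add(-8, -23), 2)), Rational(1, 2)) = Pow(Add(3524392, Pow(-31, 2)), Rational(1, 2)) = Pow(Add(3524392, 961), Rational(1, 2)) = Pow(3525353, Rational(1, 2))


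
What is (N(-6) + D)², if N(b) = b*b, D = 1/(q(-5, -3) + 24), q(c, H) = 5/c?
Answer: 687241/529 ≈ 1299.1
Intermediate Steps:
D = 1/23 (D = 1/(5/(-5) + 24) = 1/(5*(-⅕) + 24) = 1/(-1 + 24) = 1/23 ≈ 0.043478)
N(b) = b²
(N(-6) + D)² = ((-6)² + 1/23)² = (36 + 1/23)² = (829/23)² = 687241/529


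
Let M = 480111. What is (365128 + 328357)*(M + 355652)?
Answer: 579589104055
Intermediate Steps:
(365128 + 328357)*(M + 355652) = (365128 + 328357)*(480111 + 355652) = 693485*835763 = 579589104055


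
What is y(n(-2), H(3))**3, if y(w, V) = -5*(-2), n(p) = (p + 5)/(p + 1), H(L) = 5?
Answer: 1000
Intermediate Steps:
n(p) = (5 + p)/(1 + p)
y(w, V) = 10
y(n(-2), H(3))**3 = 10**3 = 1000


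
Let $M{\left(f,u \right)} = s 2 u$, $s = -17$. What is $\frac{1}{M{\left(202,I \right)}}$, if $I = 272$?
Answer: $- \frac{1}{9248} \approx -0.00010813$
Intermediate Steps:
$M{\left(f,u \right)} = - 34 u$ ($M{\left(f,u \right)} = - 17 \cdot 2 u = - 34 u$)
$\frac{1}{M{\left(202,I \right)}} = \frac{1}{\left(-34\right) 272} = \frac{1}{-9248} = - \frac{1}{9248}$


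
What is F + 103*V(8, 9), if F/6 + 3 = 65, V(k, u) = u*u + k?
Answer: 9539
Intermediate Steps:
V(k, u) = k + u² (V(k, u) = u² + k = k + u²)
F = 372 (F = -18 + 6*65 = -18 + 390 = 372)
F + 103*V(8, 9) = 372 + 103*(8 + 9²) = 372 + 103*(8 + 81) = 372 + 103*89 = 372 + 9167 = 9539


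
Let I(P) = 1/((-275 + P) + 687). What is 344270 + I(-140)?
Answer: 93641441/272 ≈ 3.4427e+5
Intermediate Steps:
I(P) = 1/(412 + P)
344270 + I(-140) = 344270 + 1/(412 - 140) = 344270 + 1/272 = 93641441/272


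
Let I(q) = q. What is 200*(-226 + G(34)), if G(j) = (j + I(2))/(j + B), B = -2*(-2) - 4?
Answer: -764800/17 ≈ -44988.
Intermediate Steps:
B = 0 (B = 4 - 4 = 0)
G(j) = (2 + j)/j (G(j) = (j + 2)/(j + 0) = (2 + j)/j)
200*(-226 + G(34)) = 200*(-226 + (2 + 34)/34) = 200*(-226 + (1/34)*36) = 200*(-226 + 18/17) = 200*(-3824/17) = -764800/17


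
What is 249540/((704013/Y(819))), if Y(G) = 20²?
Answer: 33272000/234671 ≈ 141.78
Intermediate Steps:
Y(G) = 400
249540/((704013/Y(819))) = 249540/((704013/400)) = 249540/((704013*(1/400))) = 249540/(704013/400) = 249540*(400/704013) = 33272000/234671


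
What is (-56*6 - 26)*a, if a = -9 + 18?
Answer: -3258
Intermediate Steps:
a = 9
(-56*6 - 26)*a = (-56*6 - 26)*9 = (-14*24 - 26)*9 = (-336 - 26)*9 = -362*9 = -3258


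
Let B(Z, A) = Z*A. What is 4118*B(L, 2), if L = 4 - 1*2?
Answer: 16472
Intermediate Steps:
L = 2 (L = 4 - 2 = 2)
B(Z, A) = A*Z
4118*B(L, 2) = 4118*(2*2) = 4118*4 = 16472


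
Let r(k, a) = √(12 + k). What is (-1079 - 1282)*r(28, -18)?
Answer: -4722*√10 ≈ -14932.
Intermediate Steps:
(-1079 - 1282)*r(28, -18) = (-1079 - 1282)*√(12 + 28) = -4722*√10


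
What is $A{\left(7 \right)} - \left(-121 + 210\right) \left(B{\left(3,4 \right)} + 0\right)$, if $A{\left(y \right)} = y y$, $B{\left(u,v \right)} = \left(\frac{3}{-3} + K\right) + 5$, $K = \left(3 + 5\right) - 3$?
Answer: $-752$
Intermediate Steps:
$K = 5$ ($K = 8 - 3 = 5$)
$B{\left(u,v \right)} = 9$ ($B{\left(u,v \right)} = \left(\frac{3}{-3} + 5\right) + 5 = \left(3 \left(- \frac{1}{3}\right) + 5\right) + 5 = \left(-1 + 5\right) + 5 = 4 + 5 = 9$)
$A{\left(y \right)} = y^{2}$
$A{\left(7 \right)} - \left(-121 + 210\right) \left(B{\left(3,4 \right)} + 0\right) = 7^{2} - \left(-121 + 210\right) \left(9 + 0\right) = 49 - 89 \cdot 9 = 49 - 801 = -752$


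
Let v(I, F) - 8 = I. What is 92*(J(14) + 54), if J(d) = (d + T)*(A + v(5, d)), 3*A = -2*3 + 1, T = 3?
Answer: 68080/3 ≈ 22693.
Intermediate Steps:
A = -5/3 (A = (-2*3 + 1)/3 = (-6 + 1)/3 = (⅓)*(-5) = -5/3 ≈ -1.6667)
v(I, F) = 8 + I
J(d) = 34 + 34*d/3 (J(d) = (d + 3)*(-5/3 + (8 + 5)) = (3 + d)*(-5/3 + 13) = (3 + d)*(34/3) = 34 + 34*d/3)
92*(J(14) + 54) = 92*((34 + (34/3)*14) + 54) = 92*((34 + 476/3) + 54) = 92*(578/3 + 54) = 92*(740/3) = 68080/3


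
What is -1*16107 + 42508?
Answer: 26401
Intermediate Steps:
-1*16107 + 42508 = -16107 + 42508 = 26401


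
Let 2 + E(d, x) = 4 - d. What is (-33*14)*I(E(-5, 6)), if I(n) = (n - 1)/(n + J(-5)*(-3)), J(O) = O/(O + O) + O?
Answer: -5544/41 ≈ -135.22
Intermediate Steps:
E(d, x) = 2 - d (E(d, x) = -2 + (4 - d) = 2 - d)
J(O) = ½ + O (J(O) = O/((2*O)) + O = O*(1/(2*O)) + O = ½ + O)
I(n) = (-1 + n)/(27/2 + n) (I(n) = (n - 1)/(n + (½ - 5)*(-3)) = (-1 + n)/(n - 9/2*(-3)) = (-1 + n)/(n + 27/2) = (-1 + n)/(27/2 + n))
(-33*14)*I(E(-5, 6)) = (-33*14)*(2*(-1 + (2 - 1*(-5)))/(27 + 2*(2 - 1*(-5)))) = -924*(-1 + (2 + 5))/(27 + 2*(2 + 5)) = -924*(-1 + 7)/(27 + 2*7) = -924*6/(27 + 14) = -924*6/41 = -462*12/41 = -5544/41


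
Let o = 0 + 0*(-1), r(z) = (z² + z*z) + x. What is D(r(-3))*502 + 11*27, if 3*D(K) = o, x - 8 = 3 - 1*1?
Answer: 297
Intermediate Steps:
x = 10 (x = 8 + (3 - 1*1) = 8 + (3 - 1) = 8 + 2 = 10)
r(z) = 10 + 2*z² (r(z) = (z² + z*z) + 10 = (z² + z²) + 10 = 2*z² + 10 = 10 + 2*z²)
o = 0 (o = 0 + 0 = 0)
D(K) = 0 (D(K) = (⅓)*0 = 0)
D(r(-3))*502 + 11*27 = 0*502 + 11*27 = 0 + 297 = 297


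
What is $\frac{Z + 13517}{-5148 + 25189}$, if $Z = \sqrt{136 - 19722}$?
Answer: $\frac{1931}{2863} + \frac{i \sqrt{19586}}{20041} \approx 0.67447 + 0.0069832 i$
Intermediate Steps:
$Z = i \sqrt{19586}$ ($Z = \sqrt{-19586} = i \sqrt{19586} \approx 139.95 i$)
$\frac{Z + 13517}{-5148 + 25189} = \frac{i \sqrt{19586} + 13517}{-5148 + 25189} = \frac{13517 + i \sqrt{19586}}{20041} = \left(13517 + i \sqrt{19586}\right) \frac{1}{20041} = \frac{1931}{2863} + \frac{i \sqrt{19586}}{20041}$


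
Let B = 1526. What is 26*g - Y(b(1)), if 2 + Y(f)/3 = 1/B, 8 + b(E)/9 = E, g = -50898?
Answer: -2019419895/1526 ≈ -1.3233e+6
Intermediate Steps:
b(E) = -72 + 9*E
Y(f) = -9153/1526 (Y(f) = -6 + 3/1526 = -9153/1526)
26*g - Y(b(1)) = 26*(-50898) - 1*(-9153/1526) = -1323348 + 9153/1526 = -2019419895/1526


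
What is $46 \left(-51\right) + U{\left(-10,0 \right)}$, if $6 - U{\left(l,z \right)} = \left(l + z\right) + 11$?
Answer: $-2341$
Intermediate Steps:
$U{\left(l,z \right)} = -5 - l - z$ ($U{\left(l,z \right)} = 6 - \left(\left(l + z\right) + 11\right) = 6 - \left(11 + l + z\right) = -5 - l - z$)
$46 \left(-51\right) + U{\left(-10,0 \right)} = 46 \left(-51\right) - -5 = -2346 + \left(-5 + 10 + 0\right) = -2346 + 5 = -2341$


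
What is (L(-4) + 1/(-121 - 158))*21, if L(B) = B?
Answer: -7819/93 ≈ -84.075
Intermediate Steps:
(L(-4) + 1/(-121 - 158))*21 = (-4 + 1/(-121 - 158))*21 = (-4 + 1/(-279))*21 = (-4 - 1/279)*21 = -1117/279*21 = -7819/93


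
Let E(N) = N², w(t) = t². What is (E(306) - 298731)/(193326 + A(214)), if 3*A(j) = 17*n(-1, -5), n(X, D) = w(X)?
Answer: -123057/115999 ≈ -1.0608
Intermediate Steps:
n(X, D) = X²
A(j) = 17/3 (A(j) = (17*(-1)²)/3 = (17*1)/3 = (⅓)*17 = 17/3)
(E(306) - 298731)/(193326 + A(214)) = (306² - 298731)/(193326 + 17/3) = (93636 - 298731)/(579995/3) = -205095*3/579995 = -123057/115999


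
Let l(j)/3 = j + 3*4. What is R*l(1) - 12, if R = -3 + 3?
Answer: -12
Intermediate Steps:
R = 0
l(j) = 36 + 3*j (l(j) = 3*(j + 3*4) = 3*(j + 12) = 3*(12 + j) = 36 + 3*j)
R*l(1) - 12 = 0*(36 + 3*1) - 12 = 0*(36 + 3) - 12 = 0*39 - 12 = 0 - 12 = -12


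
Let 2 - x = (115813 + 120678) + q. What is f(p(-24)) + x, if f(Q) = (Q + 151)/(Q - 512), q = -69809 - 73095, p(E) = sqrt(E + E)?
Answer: -1533582224/16387 - 663*I*sqrt(3)/65548 ≈ -93585.0 - 0.017519*I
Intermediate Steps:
p(E) = sqrt(2)*sqrt(E) (p(E) = sqrt(2*E) = sqrt(2)*sqrt(E))
q = -142904
f(Q) = (151 + Q)/(-512 + Q)
x = -93585 (x = 2 - ((115813 + 120678) - 142904) = 2 - (236491 - 142904) = 2 - 1*93587 = 2 - 93587 = -93585)
f(p(-24)) + x = (151 + sqrt(2)*sqrt(-24))/(-512 + sqrt(2)*sqrt(-24)) - 93585 = (151 + sqrt(2)*(2*I*sqrt(6)))/(-512 + sqrt(2)*(2*I*sqrt(6))) - 93585 = (151 + 4*I*sqrt(3))/(-512 + 4*I*sqrt(3)) - 93585 = -93585 + (151 + 4*I*sqrt(3))/(-512 + 4*I*sqrt(3))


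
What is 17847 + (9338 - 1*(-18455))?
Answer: 45640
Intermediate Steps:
17847 + (9338 - 1*(-18455)) = 17847 + (9338 + 18455) = 17847 + 27793 = 45640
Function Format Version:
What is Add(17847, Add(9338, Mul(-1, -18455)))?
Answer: 45640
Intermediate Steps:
Add(17847, Add(9338, Mul(-1, -18455))) = Add(17847, Add(9338, 18455)) = Add(17847, 27793) = 45640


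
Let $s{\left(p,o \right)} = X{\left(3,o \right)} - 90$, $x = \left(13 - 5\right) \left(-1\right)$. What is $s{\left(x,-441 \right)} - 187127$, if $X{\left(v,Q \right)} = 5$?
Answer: $-187212$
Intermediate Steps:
$x = -8$ ($x = \left(13 - 5\right) \left(-1\right) = 8 \left(-1\right) = -8$)
$s{\left(p,o \right)} = -85$ ($s{\left(p,o \right)} = 5 - 90 = -85$)
$s{\left(x,-441 \right)} - 187127 = -85 - 187127 = -187212$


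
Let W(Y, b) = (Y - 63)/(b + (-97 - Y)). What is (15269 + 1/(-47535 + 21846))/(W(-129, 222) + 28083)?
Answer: 9963031636/18323681121 ≈ 0.54372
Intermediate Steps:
W(Y, b) = (-63 + Y)/(-97 + b - Y)
(15269 + 1/(-47535 + 21846))/(W(-129, 222) + 28083) = (15269 + 1/(-47535 + 21846))/((63 - 1*(-129))/(97 - 129 - 1*222) + 28083) = (15269 + 1/(-25689))/((63 + 129)/(97 - 129 - 222) + 28083) = (15269 - 1/25689)/(192/(-254) + 28083) = 392245340/(25689*(-1/254*192 + 28083)) = 392245340/(25689*(-96/127 + 28083)) = 392245340/(25689*(3566445/127)) = (392245340/25689)*(127/3566445) = 9963031636/18323681121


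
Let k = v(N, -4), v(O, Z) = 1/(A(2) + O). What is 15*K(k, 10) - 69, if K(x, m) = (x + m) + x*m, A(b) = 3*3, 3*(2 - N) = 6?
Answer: 298/3 ≈ 99.333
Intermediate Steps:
N = 0 (N = 2 - ⅓*6 = 2 - 2 = 0)
A(b) = 9
v(O, Z) = 1/(9 + O)
k = ⅑ (k = 1/(9 + 0) = 1/9 = ⅑ ≈ 0.11111)
K(x, m) = m + x + m*x (K(x, m) = (m + x) + m*x = m + x + m*x)
15*K(k, 10) - 69 = 15*(10 + ⅑ + 10*(⅑)) - 69 = 15*(10 + ⅑ + 10/9) - 69 = 15*(101/9) - 69 = 505/3 - 69 = 298/3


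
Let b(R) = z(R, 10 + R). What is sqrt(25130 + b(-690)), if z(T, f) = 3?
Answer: sqrt(25133) ≈ 158.53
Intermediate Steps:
b(R) = 3
sqrt(25130 + b(-690)) = sqrt(25130 + 3) = sqrt(25133)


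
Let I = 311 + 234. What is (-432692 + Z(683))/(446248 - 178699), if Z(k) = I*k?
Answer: -60457/267549 ≈ -0.22597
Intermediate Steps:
I = 545
Z(k) = 545*k
(-432692 + Z(683))/(446248 - 178699) = (-432692 + 545*683)/(446248 - 178699) = (-432692 + 372235)/267549 = -60457*1/267549 = -60457/267549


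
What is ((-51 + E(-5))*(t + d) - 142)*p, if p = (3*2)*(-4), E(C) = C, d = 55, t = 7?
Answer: 86736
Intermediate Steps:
p = -24 (p = 6*(-4) = -24)
((-51 + E(-5))*(t + d) - 142)*p = ((-51 - 5)*(7 + 55) - 142)*(-24) = (-56*62 - 142)*(-24) = (-3472 - 142)*(-24) = -3614*(-24) = 86736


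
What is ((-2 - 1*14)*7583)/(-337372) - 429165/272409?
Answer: -9311451269/7658597429 ≈ -1.2158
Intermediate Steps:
((-2 - 1*14)*7583)/(-337372) - 429165/272409 = ((-2 - 14)*7583)*(-1/337372) - 429165*1/272409 = -16*7583*(-1/337372) - 143055/90803 = -121328*(-1/337372) - 143055/90803 = 30332/84343 - 143055/90803 = -9311451269/7658597429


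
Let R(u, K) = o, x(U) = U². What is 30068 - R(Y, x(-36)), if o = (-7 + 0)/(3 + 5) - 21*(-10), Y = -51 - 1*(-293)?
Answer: 238871/8 ≈ 29859.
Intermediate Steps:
Y = 242 (Y = -51 + 293 = 242)
o = 1673/8 (o = -7/8 + 210 = 1673/8 ≈ 209.13)
R(u, K) = 1673/8
30068 - R(Y, x(-36)) = 30068 - 1*1673/8 = 30068 - 1673/8 = 238871/8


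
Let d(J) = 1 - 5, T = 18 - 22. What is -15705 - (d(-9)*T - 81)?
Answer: -15640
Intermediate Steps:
T = -4
d(J) = -4
-15705 - (d(-9)*T - 81) = -15705 - (-4*(-4) - 81) = -15705 - (16 - 81) = -15705 - 1*(-65) = -15705 + 65 = -15640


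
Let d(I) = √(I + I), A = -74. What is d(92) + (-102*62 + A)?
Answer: -6398 + 2*√46 ≈ -6384.4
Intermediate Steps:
d(I) = √2*√I (d(I) = √(2*I) = √2*√I)
d(92) + (-102*62 + A) = √2*√92 + (-102*62 - 74) = √2*(2*√23) + (-6324 - 74) = 2*√46 - 6398 = -6398 + 2*√46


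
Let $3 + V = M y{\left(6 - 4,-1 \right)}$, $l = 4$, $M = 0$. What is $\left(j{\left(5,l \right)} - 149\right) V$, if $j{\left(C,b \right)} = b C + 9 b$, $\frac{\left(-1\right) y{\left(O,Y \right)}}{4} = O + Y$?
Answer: $279$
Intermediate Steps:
$y{\left(O,Y \right)} = - 4 O - 4 Y$ ($y{\left(O,Y \right)} = - 4 \left(O + Y\right) = - 4 O - 4 Y$)
$j{\left(C,b \right)} = 9 b + C b$ ($j{\left(C,b \right)} = C b + 9 b = 9 b + C b$)
$V = -3$ ($V = -3 + 0 \left(- 4 \left(6 - 4\right) - -4\right) = -3 + 0 \left(- 4 \left(6 - 4\right) + 4\right) = -3 + 0 \left(\left(-4\right) 2 + 4\right) = -3 + 0 \left(-8 + 4\right) = -3 + 0 \left(-4\right) = -3 + 0 = -3$)
$\left(j{\left(5,l \right)} - 149\right) V = \left(4 \left(9 + 5\right) - 149\right) \left(-3\right) = \left(4 \cdot 14 - 149\right) \left(-3\right) = \left(56 - 149\right) \left(-3\right) = \left(-93\right) \left(-3\right) = 279$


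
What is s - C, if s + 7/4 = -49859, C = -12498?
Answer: -149451/4 ≈ -37363.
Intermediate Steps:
s = -199443/4 (s = -7/4 - 49859 = -199443/4 ≈ -49861.)
s - C = -199443/4 - 1*(-12498) = -199443/4 + 12498 = -149451/4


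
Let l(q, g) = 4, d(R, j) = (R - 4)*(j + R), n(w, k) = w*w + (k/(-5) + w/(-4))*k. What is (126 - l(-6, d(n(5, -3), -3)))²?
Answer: 14884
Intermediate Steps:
n(w, k) = w² + k*(-w/4 - k/5) (n(w, k) = w² + (k*(-⅕) + w*(-¼))*k = w² + (-k/5 - w/4)*k = w² + (-w/4 - k/5)*k = w² + k*(-w/4 - k/5))
d(R, j) = (-4 + R)*(R + j)
(126 - l(-6, d(n(5, -3), -3)))² = (126 - 1*4)² = (126 - 4)² = 122² = 14884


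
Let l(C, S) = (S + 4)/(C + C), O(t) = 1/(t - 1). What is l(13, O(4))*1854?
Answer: 309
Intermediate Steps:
O(t) = 1/(-1 + t)
l(C, S) = (4 + S)/(2*C) (l(C, S) = (4 + S)/((2*C)) = (4 + S)*(1/(2*C)) = (4 + S)/(2*C))
l(13, O(4))*1854 = ((½)*(4 + 1/(-1 + 4))/13)*1854 = ((½)*(1/13)*(4 + 1/3))*1854 = ((½)*(1/13)*(4 + ⅓))*1854 = ((½)*(1/13)*(13/3))*1854 = (⅙)*1854 = 309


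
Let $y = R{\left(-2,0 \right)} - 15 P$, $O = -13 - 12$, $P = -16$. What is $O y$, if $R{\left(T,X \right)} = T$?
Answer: $-5950$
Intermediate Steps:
$O = -25$ ($O = -13 - 12 = -25$)
$y = 238$ ($y = -2 - -240 = -2 + 240 = 238$)
$O y = \left(-25\right) 238 = -5950$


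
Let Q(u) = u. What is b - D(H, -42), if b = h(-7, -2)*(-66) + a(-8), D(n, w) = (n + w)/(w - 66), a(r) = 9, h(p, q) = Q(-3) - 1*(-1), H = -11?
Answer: 15175/108 ≈ 140.51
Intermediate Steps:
h(p, q) = -2 (h(p, q) = -3 - 1*(-1) = -3 + 1 = -2)
D(n, w) = (n + w)/(-66 + w)
b = 141 (b = -2*(-66) + 9 = 132 + 9 = 141)
b - D(H, -42) = 141 - (-11 - 42)/(-66 - 42) = 141 - (-53)/(-108) = 141 - (-1)*(-53)/108 = 141 - 1*53/108 = 141 - 53/108 = 15175/108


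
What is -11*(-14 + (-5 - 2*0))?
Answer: 209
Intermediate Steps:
-11*(-14 + (-5 - 2*0)) = -11*(-14 + (-5 + 0)) = -11*(-14 - 5) = -11*(-19) = 209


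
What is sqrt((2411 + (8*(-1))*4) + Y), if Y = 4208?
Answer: sqrt(6587) ≈ 81.160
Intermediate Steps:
sqrt((2411 + (8*(-1))*4) + Y) = sqrt((2411 + (8*(-1))*4) + 4208) = sqrt((2411 - 8*4) + 4208) = sqrt((2411 - 32) + 4208) = sqrt(2379 + 4208) = sqrt(6587)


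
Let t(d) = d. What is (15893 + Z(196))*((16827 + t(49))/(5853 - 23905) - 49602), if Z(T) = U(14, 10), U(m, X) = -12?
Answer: -3555089612645/4513 ≈ -7.8774e+8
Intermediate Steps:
Z(T) = -12
(15893 + Z(196))*((16827 + t(49))/(5853 - 23905) - 49602) = (15893 - 12)*((16827 + 49)/(5853 - 23905) - 49602) = 15881*(16876/(-18052) - 49602) = 15881*(16876*(-1/18052) - 49602) = 15881*(-4219/4513 - 49602) = 15881*(-223858045/4513) = -3555089612645/4513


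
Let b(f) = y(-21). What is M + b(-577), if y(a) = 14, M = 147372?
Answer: 147386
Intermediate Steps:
b(f) = 14
M + b(-577) = 147372 + 14 = 147386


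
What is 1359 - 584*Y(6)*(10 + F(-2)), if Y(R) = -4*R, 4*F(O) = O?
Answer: 134511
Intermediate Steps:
F(O) = O/4
1359 - 584*Y(6)*(10 + F(-2)) = 1359 - 584*(-4*6)*(10 + (¼)*(-2)) = 1359 - (-14016)*(10 - ½) = 1359 - (-14016)*19/2 = 1359 - 584*(-228) = 1359 + 133152 = 134511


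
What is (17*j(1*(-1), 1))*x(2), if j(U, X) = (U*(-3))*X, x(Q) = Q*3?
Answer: 306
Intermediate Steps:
x(Q) = 3*Q
j(U, X) = -3*U*X (j(U, X) = (-3*U)*X = -3*U*X)
(17*j(1*(-1), 1))*x(2) = (17*(-3*1*(-1)*1))*(3*2) = (17*(-3*(-1)*1))*6 = (17*3)*6 = 51*6 = 306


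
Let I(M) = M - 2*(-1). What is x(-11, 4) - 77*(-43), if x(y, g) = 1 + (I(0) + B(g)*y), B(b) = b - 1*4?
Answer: 3314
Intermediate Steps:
B(b) = -4 + b (B(b) = b - 4 = -4 + b)
I(M) = 2 + M (I(M) = M + 2 = 2 + M)
x(y, g) = 3 + y*(-4 + g) (x(y, g) = 1 + ((2 + 0) + (-4 + g)*y) = 1 + (2 + y*(-4 + g)) = 3 + y*(-4 + g))
x(-11, 4) - 77*(-43) = (3 - 11*(-4 + 4)) - 77*(-43) = (3 - 11*0) + 3311 = (3 + 0) + 3311 = 3 + 3311 = 3314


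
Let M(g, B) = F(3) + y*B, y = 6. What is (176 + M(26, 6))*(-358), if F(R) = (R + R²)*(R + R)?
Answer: -101672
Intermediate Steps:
F(R) = 2*R*(R + R²) (F(R) = (R + R²)*(2*R) = 2*R*(R + R²))
M(g, B) = 72 + 6*B (M(g, B) = 2*3²*(1 + 3) + 6*B = 2*9*4 + 6*B = 72 + 6*B)
(176 + M(26, 6))*(-358) = (176 + (72 + 6*6))*(-358) = (176 + (72 + 36))*(-358) = (176 + 108)*(-358) = 284*(-358) = -101672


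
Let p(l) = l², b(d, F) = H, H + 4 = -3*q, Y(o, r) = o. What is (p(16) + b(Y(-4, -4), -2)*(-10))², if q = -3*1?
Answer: 42436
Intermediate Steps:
q = -3
H = 5 (H = -4 - 3*(-3) = -4 + 9 = 5)
b(d, F) = 5
(p(16) + b(Y(-4, -4), -2)*(-10))² = (16² + 5*(-10))² = (256 - 50)² = 206² = 42436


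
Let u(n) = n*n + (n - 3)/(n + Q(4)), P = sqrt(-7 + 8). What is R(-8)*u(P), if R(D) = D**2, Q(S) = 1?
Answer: 0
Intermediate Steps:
P = 1 (P = sqrt(1) = 1)
u(n) = n**2 + (-3 + n)/(1 + n) (u(n) = n*n + (n - 3)/(n + 1) = n**2 + (-3 + n)/(1 + n))
R(-8)*u(P) = (-8)**2*((-3 + 1 + 1**2 + 1**3)/(1 + 1)) = 64*((-3 + 1 + 1 + 1)/2) = 64*((1/2)*0) = 64*0 = 0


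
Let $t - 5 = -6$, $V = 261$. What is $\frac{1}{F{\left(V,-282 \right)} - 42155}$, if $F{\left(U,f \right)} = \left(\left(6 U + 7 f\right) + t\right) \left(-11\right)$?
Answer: $- \frac{1}{37656} \approx -2.6556 \cdot 10^{-5}$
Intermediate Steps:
$t = -1$ ($t = 5 - 6 = -1$)
$F{\left(U,f \right)} = 11 - 77 f - 66 U$ ($F{\left(U,f \right)} = \left(\left(6 U + 7 f\right) - 1\right) \left(-11\right) = \left(-1 + 6 U + 7 f\right) \left(-11\right) = 11 - 77 f - 66 U$)
$\frac{1}{F{\left(V,-282 \right)} - 42155} = \frac{1}{\left(11 - -21714 - 17226\right) - 42155} = \frac{1}{\left(11 + 21714 - 17226\right) - 42155} = \frac{1}{4499 - 42155} = \frac{1}{-37656} = - \frac{1}{37656}$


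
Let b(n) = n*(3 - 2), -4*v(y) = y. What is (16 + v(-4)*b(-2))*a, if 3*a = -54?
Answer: -252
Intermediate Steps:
v(y) = -y/4
b(n) = n (b(n) = n*1 = n)
a = -18 (a = (⅓)*(-54) = -18)
(16 + v(-4)*b(-2))*a = (16 - ¼*(-4)*(-2))*(-18) = (16 + 1*(-2))*(-18) = (16 - 2)*(-18) = 14*(-18) = -252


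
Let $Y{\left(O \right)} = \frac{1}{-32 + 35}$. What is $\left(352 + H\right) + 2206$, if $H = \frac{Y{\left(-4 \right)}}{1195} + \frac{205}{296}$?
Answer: $\frac{2715182501}{1061160} \approx 2558.7$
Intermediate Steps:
$Y{\left(O \right)} = \frac{1}{3}$
$H = \frac{735221}{1061160}$ ($H = \frac{1}{3 \cdot 1195} + \frac{205}{296} = \frac{1}{3} \cdot \frac{1}{1195} + 205 \cdot \frac{1}{296} = \frac{1}{3585} + \frac{205}{296} = \frac{735221}{1061160} \approx 0.69285$)
$\left(352 + H\right) + 2206 = \left(352 + \frac{735221}{1061160}\right) + 2206 = \frac{374263541}{1061160} + 2206 = \frac{2715182501}{1061160}$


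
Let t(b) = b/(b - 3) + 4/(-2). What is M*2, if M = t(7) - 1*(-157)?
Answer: 627/2 ≈ 313.50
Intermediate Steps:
t(b) = -2 + b/(-3 + b) (t(b) = b/(-3 + b) + 4*(-1/2) = b/(-3 + b) - 2 = -2 + b/(-3 + b))
M = 627/4 (M = (6 - 1*7)/(-3 + 7) - 1*(-157) = (6 - 7)/4 + 157 = (1/4)*(-1) + 157 = -1/4 + 157 = 627/4 ≈ 156.75)
M*2 = (627/4)*2 = 627/2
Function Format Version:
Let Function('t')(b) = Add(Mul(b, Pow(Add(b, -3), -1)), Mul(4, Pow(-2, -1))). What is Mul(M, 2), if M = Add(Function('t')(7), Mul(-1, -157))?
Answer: Rational(627, 2) ≈ 313.50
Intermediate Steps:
Function('t')(b) = Add(-2, Mul(b, Pow(Add(-3, b), -1))) (Function('t')(b) = Add(Mul(b, Pow(Add(-3, b), -1)), Mul(4, Rational(-1, 2))) = Add(Mul(b, Pow(Add(-3, b), -1)), -2) = Add(-2, Mul(b, Pow(Add(-3, b), -1))))
M = Rational(627, 4) (M = Add(Mul(Pow(Add(-3, 7), -1), Add(6, Mul(-1, 7))), Mul(-1, -157)) = Add(Mul(Pow(4, -1), Add(6, -7)), 157) = Add(Mul(Rational(1, 4), -1), 157) = Add(Rational(-1, 4), 157) = Rational(627, 4) ≈ 156.75)
Mul(M, 2) = Mul(Rational(627, 4), 2) = Rational(627, 2)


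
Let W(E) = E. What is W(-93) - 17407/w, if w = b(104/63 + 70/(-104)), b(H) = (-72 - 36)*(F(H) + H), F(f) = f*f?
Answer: -200189637/20752237 ≈ -9.6467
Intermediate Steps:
F(f) = f²
b(H) = -108*H - 108*H² (b(H) = (-72 - 36)*(H² + H) = -108*(H + H²) = -108*H - 108*H²)
w = -20752237/99372 (w = 108*(104/63 + 70/(-104))*(-1 - (104/63 + 70/(-104))) = 108*(104*(1/63) + 70*(-1/104))*(-1 - (104*(1/63) + 70*(-1/104))) = 108*(104/63 - 35/52)*(-1 - (104/63 - 35/52)) = 108*(3203/3276)*(-1 - 1*3203/3276) = 108*(3203/3276)*(-1 - 3203/3276) = 108*(3203/3276)*(-6479/3276) = -20752237/99372 ≈ -208.83)
W(-93) - 17407/w = -93 - 17407/(-20752237/99372) = -93 - 17407*(-99372)/20752237 = -93 - 1*(-1729768404/20752237) = -93 + 1729768404/20752237 = -200189637/20752237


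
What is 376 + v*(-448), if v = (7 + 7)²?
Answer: -87432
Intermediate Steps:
v = 196 (v = 14² = 196)
376 + v*(-448) = 376 + 196*(-448) = 376 - 87808 = -87432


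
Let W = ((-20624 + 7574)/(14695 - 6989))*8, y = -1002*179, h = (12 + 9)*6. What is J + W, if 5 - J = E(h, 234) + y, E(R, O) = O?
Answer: 690131837/3853 ≈ 1.7912e+5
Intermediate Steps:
h = 126 (h = 21*6 = 126)
y = -179358
J = 179129 (J = 5 - (234 - 179358) = 5 - 1*(-179124) = 5 + 179124 = 179129)
W = -52200/3853 (W = -13050/7706*8 = -13050*1/7706*8 = -6525/3853*8 = -52200/3853 ≈ -13.548)
J + W = 179129 - 52200/3853 = 690131837/3853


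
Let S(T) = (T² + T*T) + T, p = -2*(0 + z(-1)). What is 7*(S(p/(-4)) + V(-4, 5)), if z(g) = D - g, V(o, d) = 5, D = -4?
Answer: 56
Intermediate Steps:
z(g) = -4 - g
p = 6 (p = -2*(0 + (-4 - 1*(-1))) = -2*(0 + (-4 + 1)) = -2*(0 - 3) = -2*(-3) = 6)
S(T) = T + 2*T² (S(T) = (T² + T²) + T = 2*T² + T = T + 2*T²)
7*(S(p/(-4)) + V(-4, 5)) = 7*((6/(-4))*(1 + 2*(6/(-4))) + 5) = 7*((6*(-¼))*(1 + 2*(6*(-¼))) + 5) = 7*(-3*(1 + 2*(-3/2))/2 + 5) = 7*(-3*(1 - 3)/2 + 5) = 7*(-3/2*(-2) + 5) = 7*(3 + 5) = 7*8 = 56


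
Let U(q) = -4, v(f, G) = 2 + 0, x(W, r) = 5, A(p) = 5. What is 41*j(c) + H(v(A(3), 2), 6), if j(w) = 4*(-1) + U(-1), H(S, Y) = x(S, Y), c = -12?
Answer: -323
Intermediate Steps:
v(f, G) = 2
H(S, Y) = 5
j(w) = -8 (j(w) = 4*(-1) - 4 = -4 - 4 = -8)
41*j(c) + H(v(A(3), 2), 6) = 41*(-8) + 5 = -328 + 5 = -323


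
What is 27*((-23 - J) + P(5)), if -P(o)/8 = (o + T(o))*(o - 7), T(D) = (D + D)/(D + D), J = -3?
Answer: 2052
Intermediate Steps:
T(D) = 1 (T(D) = (2*D)/((2*D)) = (2*D)*(1/(2*D)) = 1)
P(o) = -8*(1 + o)*(-7 + o) (P(o) = -8*(o + 1)*(o - 7) = -8*(1 + o)*(-7 + o))
27*((-23 - J) + P(5)) = 27*((-23 - 1*(-3)) + (56 - 8*5**2 + 48*5)) = 27*((-23 + 3) + (56 - 8*25 + 240)) = 27*(-20 + (56 - 200 + 240)) = 27*(-20 + 96) = 27*76 = 2052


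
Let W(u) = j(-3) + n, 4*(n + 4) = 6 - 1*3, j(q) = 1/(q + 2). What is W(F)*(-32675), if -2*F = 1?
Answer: 555475/4 ≈ 1.3887e+5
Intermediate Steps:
F = -½ (F = -½*1 = -½ ≈ -0.50000)
j(q) = 1/(2 + q)
n = -13/4 (n = -4 + (6 - 1*3)/4 = -4 + (6 - 3)/4 = -4 + (¼)*3 = -4 + ¾ = -13/4 ≈ -3.2500)
W(u) = -17/4 (W(u) = 1/(2 - 3) - 13/4 = 1/(-1) - 13/4 = -1 - 13/4 = -17/4)
W(F)*(-32675) = -17/4*(-32675) = 555475/4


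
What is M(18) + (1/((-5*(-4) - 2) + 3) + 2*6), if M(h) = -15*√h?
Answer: 253/21 - 45*√2 ≈ -51.592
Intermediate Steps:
M(18) + (1/((-5*(-4) - 2) + 3) + 2*6) = -45*√2 + (1/((-5*(-4) - 2) + 3) + 2*6) = -45*√2 + (1/((20 - 2) + 3) + 12) = -45*√2 + (1/(18 + 3) + 12) = -45*√2 + (1/21 + 12) = -45*√2 + 253/21 = 253/21 - 45*√2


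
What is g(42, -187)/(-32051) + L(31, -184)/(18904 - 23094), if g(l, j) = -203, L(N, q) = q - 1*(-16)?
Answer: 3117569/67146845 ≈ 0.046429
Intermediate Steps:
L(N, q) = 16 + q (L(N, q) = q + 16 = 16 + q)
g(42, -187)/(-32051) + L(31, -184)/(18904 - 23094) = -203/(-32051) + (16 - 184)/(18904 - 23094) = -203*(-1/32051) - 168/(-4190) = 203/32051 - 168*(-1/4190) = 203/32051 + 84/2095 = 3117569/67146845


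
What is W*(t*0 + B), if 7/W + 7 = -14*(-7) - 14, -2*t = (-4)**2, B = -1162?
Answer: -1162/11 ≈ -105.64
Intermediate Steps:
t = -8 (t = -1/2*(-4)**2 = -1/2*16 = -8)
W = 1/11 (W = 7/(-7 + (-14*(-7) - 14)) = 7/(-7 + (98 - 14)) = 7/(-7 + 84) = 7/77 = 7*(1/77) = 1/11 ≈ 0.090909)
W*(t*0 + B) = (-8*0 - 1162)/11 = (0 - 1162)/11 = (1/11)*(-1162) = -1162/11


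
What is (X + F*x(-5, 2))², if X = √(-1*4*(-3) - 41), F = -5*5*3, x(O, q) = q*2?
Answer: (300 - I*√29)² ≈ 89971.0 - 3231.1*I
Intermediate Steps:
x(O, q) = 2*q
F = -75 (F = -25*3 = -75)
X = I*√29 (X = √(-4*(-3) - 41) = √(12 - 41) = √(-29) = I*√29 ≈ 5.3852*I)
(X + F*x(-5, 2))² = (I*√29 - 150*2)² = (I*√29 - 75*4)² = (I*√29 - 300)² = (-300 + I*√29)²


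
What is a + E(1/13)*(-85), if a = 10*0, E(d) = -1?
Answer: 85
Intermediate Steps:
a = 0
a + E(1/13)*(-85) = 0 - 1*(-85) = 0 + 85 = 85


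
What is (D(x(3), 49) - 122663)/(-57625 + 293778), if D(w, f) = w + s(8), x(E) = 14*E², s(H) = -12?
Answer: -122549/236153 ≈ -0.51894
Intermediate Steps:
D(w, f) = -12 + w (D(w, f) = w - 12 = -12 + w)
(D(x(3), 49) - 122663)/(-57625 + 293778) = ((-12 + 14*3²) - 122663)/(-57625 + 293778) = ((-12 + 14*9) - 122663)/236153 = ((-12 + 126) - 122663)*(1/236153) = (114 - 122663)*(1/236153) = -122549*1/236153 = -122549/236153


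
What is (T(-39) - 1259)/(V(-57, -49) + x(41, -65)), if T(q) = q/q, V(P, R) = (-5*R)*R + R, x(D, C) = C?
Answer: 1258/12119 ≈ 0.10380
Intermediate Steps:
V(P, R) = R - 5*R**2 (V(P, R) = -5*R**2 + R = R - 5*R**2)
T(q) = 1
(T(-39) - 1259)/(V(-57, -49) + x(41, -65)) = (1 - 1259)/(-49*(1 - 5*(-49)) - 65) = -1258/(-49*(1 + 245) - 65) = -1258/(-49*246 - 65) = -1258/(-12054 - 65) = -1258/(-12119) = -1258*(-1/12119) = 1258/12119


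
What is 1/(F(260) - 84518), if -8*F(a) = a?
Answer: -2/169101 ≈ -1.1827e-5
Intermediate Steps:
F(a) = -a/8
1/(F(260) - 84518) = 1/(-⅛*260 - 84518) = 1/(-65/2 - 84518) = 1/(-169101/2) = -2/169101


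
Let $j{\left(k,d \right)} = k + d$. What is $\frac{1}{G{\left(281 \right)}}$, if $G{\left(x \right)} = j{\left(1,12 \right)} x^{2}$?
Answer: $\frac{1}{1026493} \approx 9.7419 \cdot 10^{-7}$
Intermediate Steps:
$j{\left(k,d \right)} = d + k$
$G{\left(x \right)} = 13 x^{2}$ ($G{\left(x \right)} = \left(12 + 1\right) x^{2} = 13 x^{2}$)
$\frac{1}{G{\left(281 \right)}} = \frac{1}{13 \cdot 281^{2}} = \frac{1}{13 \cdot 78961} = \frac{1}{1026493}$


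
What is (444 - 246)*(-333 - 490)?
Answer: -162954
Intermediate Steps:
(444 - 246)*(-333 - 490) = 198*(-823) = -162954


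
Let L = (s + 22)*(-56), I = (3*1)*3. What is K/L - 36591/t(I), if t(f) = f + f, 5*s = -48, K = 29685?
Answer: -21619267/10416 ≈ -2075.6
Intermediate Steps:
s = -48/5 (s = (1/5)*(-48) = -48/5 ≈ -9.6000)
I = 9 (I = 3*3 = 9)
L = -3472/5 (L = (-48/5 + 22)*(-56) = (62/5)*(-56) = -3472/5 ≈ -694.40)
t(f) = 2*f
K/L - 36591/t(I) = 29685/(-3472/5) - 36591/(2*9) = 29685*(-5/3472) - 36591/18 = -148425/3472 - 36591*1/18 = -148425/3472 - 12197/6 = -21619267/10416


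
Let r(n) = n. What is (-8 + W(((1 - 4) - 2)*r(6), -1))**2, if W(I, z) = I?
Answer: 1444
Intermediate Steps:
(-8 + W(((1 - 4) - 2)*r(6), -1))**2 = (-8 + ((1 - 4) - 2)*6)**2 = (-8 + (-3 - 2)*6)**2 = (-8 - 5*6)**2 = (-8 - 30)**2 = (-38)**2 = 1444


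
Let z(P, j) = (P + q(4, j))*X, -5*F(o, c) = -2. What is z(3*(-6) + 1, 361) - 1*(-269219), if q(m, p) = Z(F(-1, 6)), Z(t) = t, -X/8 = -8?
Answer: 1340783/5 ≈ 2.6816e+5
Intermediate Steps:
X = 64 (X = -8*(-8) = 64)
F(o, c) = 2/5 (F(o, c) = -1/5*(-2) = 2/5)
q(m, p) = 2/5
z(P, j) = 128/5 + 64*P (z(P, j) = (P + 2/5)*64 = (2/5 + P)*64 = 128/5 + 64*P)
z(3*(-6) + 1, 361) - 1*(-269219) = (128/5 + 64*(3*(-6) + 1)) - 1*(-269219) = (128/5 + 64*(-18 + 1)) + 269219 = (128/5 + 64*(-17)) + 269219 = (128/5 - 1088) + 269219 = -5312/5 + 269219 = 1340783/5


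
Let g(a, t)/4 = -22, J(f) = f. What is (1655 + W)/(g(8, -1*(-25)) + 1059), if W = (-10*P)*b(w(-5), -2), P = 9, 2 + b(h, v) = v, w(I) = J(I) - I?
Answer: 2015/971 ≈ 2.0752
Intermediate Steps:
g(a, t) = -88 (g(a, t) = 4*(-22) = -88)
w(I) = 0 (w(I) = I - I = 0)
b(h, v) = -2 + v
W = 360 (W = (-10*9)*(-2 - 2) = -90*(-4) = 360)
(1655 + W)/(g(8, -1*(-25)) + 1059) = (1655 + 360)/(-88 + 1059) = 2015/971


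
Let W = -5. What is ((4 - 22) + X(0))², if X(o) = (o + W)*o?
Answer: 324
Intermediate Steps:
X(o) = o*(-5 + o) (X(o) = (o - 5)*o = (-5 + o)*o = o*(-5 + o))
((4 - 22) + X(0))² = ((4 - 22) + 0*(-5 + 0))² = (-18 + 0*(-5))² = (-18 + 0)² = (-18)² = 324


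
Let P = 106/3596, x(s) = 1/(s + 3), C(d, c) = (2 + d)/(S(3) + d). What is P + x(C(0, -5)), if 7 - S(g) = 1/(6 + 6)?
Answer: 163703/490854 ≈ 0.33351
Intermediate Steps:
S(g) = 83/12 (S(g) = 7 - 1/(6 + 6) = 7 - 1/12 = 83/12)
C(d, c) = (2 + d)/(83/12 + d)
x(s) = 1/(3 + s)
P = 53/1798 (P = 106*(1/3596) = 53/1798 ≈ 0.029477)
P + x(C(0, -5)) = 53/1798 + 1/(3 + 12*(2 + 0)/(83 + 12*0)) = 53/1798 + 1/(3 + 12*2/(83 + 0)) = 53/1798 + 1/(3 + 12*2/83) = 53/1798 + 1/(3 + 12*(1/83)*2) = 53/1798 + 1/(3 + 24/83) = 53/1798 + 1/(273/83) = 53/1798 + 83/273 = 163703/490854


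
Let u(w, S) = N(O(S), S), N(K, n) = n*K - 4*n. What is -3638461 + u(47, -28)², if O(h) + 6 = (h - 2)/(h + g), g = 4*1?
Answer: -3578436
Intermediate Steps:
g = 4
O(h) = -6 + (-2 + h)/(4 + h) (O(h) = -6 + (h - 2)/(h + 4) = -6 + (-2 + h)/(4 + h))
N(K, n) = -4*n + K*n (N(K, n) = K*n - 4*n = -4*n + K*n)
u(w, S) = S*(-4 + (-26 - 5*S)/(4 + S))
-3638461 + u(47, -28)² = -3638461 + (-3*(-28)*(14 + 3*(-28))/(4 - 28))² = -3638461 + (-3*(-28)*(14 - 84)/(-24))² = -3638461 + (-3*(-28)*(-1/24)*(-70))² = -3638461 + 245² = -3638461 + 60025 = -3578436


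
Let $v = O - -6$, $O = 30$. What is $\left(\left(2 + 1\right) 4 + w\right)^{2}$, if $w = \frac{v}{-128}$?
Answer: $\frac{140625}{1024} \approx 137.33$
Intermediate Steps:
$v = 36$ ($v = 30 - -6 = 30 + 6 = 36$)
$w = - \frac{9}{32}$ ($w = \frac{36}{-128} = 36 \left(- \frac{1}{128}\right) = - \frac{9}{32} \approx -0.28125$)
$\left(\left(2 + 1\right) 4 + w\right)^{2} = \left(\left(2 + 1\right) 4 - \frac{9}{32}\right)^{2} = \left(3 \cdot 4 - \frac{9}{32}\right)^{2} = \left(12 - \frac{9}{32}\right)^{2} = \left(\frac{375}{32}\right)^{2} = \frac{140625}{1024}$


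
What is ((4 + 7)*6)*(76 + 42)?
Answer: 7788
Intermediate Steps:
((4 + 7)*6)*(76 + 42) = (11*6)*118 = 66*118 = 7788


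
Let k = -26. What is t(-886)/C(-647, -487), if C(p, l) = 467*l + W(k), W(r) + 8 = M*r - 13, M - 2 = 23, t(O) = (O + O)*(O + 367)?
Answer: -229917/57025 ≈ -4.0319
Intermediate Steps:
t(O) = 2*O*(367 + O) (t(O) = (2*O)*(367 + O) = 2*O*(367 + O))
M = 25 (M = 2 + 23 = 25)
W(r) = -21 + 25*r (W(r) = -8 + (25*r - 13) = -8 + (-13 + 25*r) = -21 + 25*r)
C(p, l) = -671 + 467*l (C(p, l) = 467*l + (-21 + 25*(-26)) = 467*l + (-21 - 650) = 467*l - 671 = -671 + 467*l)
t(-886)/C(-647, -487) = (2*(-886)*(367 - 886))/(-671 + 467*(-487)) = (2*(-886)*(-519))/(-671 - 227429) = 919668/(-228100) = 919668*(-1/228100) = -229917/57025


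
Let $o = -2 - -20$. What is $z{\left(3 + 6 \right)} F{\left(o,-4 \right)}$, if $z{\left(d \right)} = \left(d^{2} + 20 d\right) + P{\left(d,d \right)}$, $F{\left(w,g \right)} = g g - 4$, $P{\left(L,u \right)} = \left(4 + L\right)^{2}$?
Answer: $5160$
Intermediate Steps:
$o = 18$ ($o = -2 + 20 = 18$)
$F{\left(w,g \right)} = -4 + g^{2}$ ($F{\left(w,g \right)} = g^{2} - 4 = -4 + g^{2}$)
$z{\left(d \right)} = d^{2} + \left(4 + d\right)^{2} + 20 d$ ($z{\left(d \right)} = \left(d^{2} + 20 d\right) + \left(4 + d\right)^{2} = d^{2} + \left(4 + d\right)^{2} + 20 d$)
$z{\left(3 + 6 \right)} F{\left(o,-4 \right)} = \left(16 + 2 \left(3 + 6\right)^{2} + 28 \left(3 + 6\right)\right) \left(-4 + \left(-4\right)^{2}\right) = \left(16 + 2 \cdot 9^{2} + 28 \cdot 9\right) \left(-4 + 16\right) = \left(16 + 2 \cdot 81 + 252\right) 12 = \left(16 + 162 + 252\right) 12 = 430 \cdot 12 = 5160$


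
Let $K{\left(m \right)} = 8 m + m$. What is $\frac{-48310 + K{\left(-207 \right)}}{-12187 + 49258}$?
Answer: $- \frac{50173}{37071} \approx -1.3534$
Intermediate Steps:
$K{\left(m \right)} = 9 m$
$\frac{-48310 + K{\left(-207 \right)}}{-12187 + 49258} = \frac{-48310 + 9 \left(-207\right)}{-12187 + 49258} = \frac{-48310 - 1863}{37071} = \left(-50173\right) \frac{1}{37071} = - \frac{50173}{37071}$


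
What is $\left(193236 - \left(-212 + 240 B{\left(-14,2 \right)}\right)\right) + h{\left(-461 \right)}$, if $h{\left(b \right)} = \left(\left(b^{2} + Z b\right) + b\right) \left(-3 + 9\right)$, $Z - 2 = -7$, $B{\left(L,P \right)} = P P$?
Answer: $1478678$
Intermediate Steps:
$B{\left(L,P \right)} = P^{2}$
$Z = -5$ ($Z = 2 - 7 = -5$)
$h{\left(b \right)} = - 24 b + 6 b^{2}$ ($h{\left(b \right)} = \left(\left(b^{2} - 5 b\right) + b\right) \left(-3 + 9\right) = \left(b^{2} - 4 b\right) 6 = - 24 b + 6 b^{2}$)
$\left(193236 - \left(-212 + 240 B{\left(-14,2 \right)}\right)\right) + h{\left(-461 \right)} = \left(193236 + \left(212 - 240 \cdot 2^{2}\right)\right) + 6 \left(-461\right) \left(-4 - 461\right) = \left(193236 + \left(212 - 960\right)\right) + 6 \left(-461\right) \left(-465\right) = \left(193236 + \left(212 - 960\right)\right) + 1286190 = \left(193236 - 748\right) + 1286190 = 192488 + 1286190 = 1478678$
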